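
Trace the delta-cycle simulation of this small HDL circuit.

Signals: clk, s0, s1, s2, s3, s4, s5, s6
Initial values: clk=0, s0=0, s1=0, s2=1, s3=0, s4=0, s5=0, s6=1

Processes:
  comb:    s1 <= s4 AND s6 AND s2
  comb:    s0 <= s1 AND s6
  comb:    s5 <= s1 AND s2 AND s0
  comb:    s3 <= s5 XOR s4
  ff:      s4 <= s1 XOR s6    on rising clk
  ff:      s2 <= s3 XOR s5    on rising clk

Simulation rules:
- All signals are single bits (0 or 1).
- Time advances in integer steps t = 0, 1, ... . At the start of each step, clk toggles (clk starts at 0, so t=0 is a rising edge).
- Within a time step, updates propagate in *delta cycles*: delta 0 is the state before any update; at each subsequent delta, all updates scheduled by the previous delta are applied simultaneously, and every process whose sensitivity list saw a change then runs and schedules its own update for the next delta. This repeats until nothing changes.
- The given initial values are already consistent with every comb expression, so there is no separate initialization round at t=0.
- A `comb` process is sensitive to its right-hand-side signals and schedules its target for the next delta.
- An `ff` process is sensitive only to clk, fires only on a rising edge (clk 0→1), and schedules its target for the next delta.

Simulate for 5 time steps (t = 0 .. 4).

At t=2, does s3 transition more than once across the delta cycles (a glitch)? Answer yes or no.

no

[bits: s3,s2,clk,s5,s6,s0,s4,s1]
t=0: Δ0=01001000 Δ1=01101000 Δ2=00101010 Δ3=10101010 | 3Δ
t=1: Δ0=10101010 Δ1=10001010 | 1Δ
t=2: Δ0=10001010 Δ1=10101010 Δ2=11101010 Δ3=11101011 Δ4=11101111 Δ5=11111111 Δ6=01111111 | 6Δ
t=3: Δ0=01111111 Δ1=01011111 | 1Δ
t=4: Δ0=01011111 Δ1=01111111 Δ2=01111101 Δ3=11111100 Δ4=11101000 Δ5=01101000 | 5Δ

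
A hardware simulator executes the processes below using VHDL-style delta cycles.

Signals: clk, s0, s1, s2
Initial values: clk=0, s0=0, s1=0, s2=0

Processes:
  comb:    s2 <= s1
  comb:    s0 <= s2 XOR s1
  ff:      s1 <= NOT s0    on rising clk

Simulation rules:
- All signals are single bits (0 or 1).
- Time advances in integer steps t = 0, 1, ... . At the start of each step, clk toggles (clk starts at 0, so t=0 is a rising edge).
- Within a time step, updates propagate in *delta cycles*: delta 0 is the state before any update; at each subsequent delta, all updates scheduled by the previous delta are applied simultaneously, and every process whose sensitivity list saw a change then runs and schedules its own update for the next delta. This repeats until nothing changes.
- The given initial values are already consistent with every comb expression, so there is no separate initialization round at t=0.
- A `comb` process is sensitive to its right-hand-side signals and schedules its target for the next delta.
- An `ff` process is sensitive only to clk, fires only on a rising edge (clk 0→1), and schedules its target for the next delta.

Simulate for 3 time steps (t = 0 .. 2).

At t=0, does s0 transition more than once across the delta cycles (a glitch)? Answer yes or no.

t0.Δ0 s2=0 s0=0 s1=0 clk=0
t0.Δ1 s2=0 s0=0 s1=0 clk=1
t0.Δ2 s2=0 s0=0 s1=1 clk=1
t0.Δ3 s2=1 s0=1 s1=1 clk=1
t0.Δ4 s2=1 s0=0 s1=1 clk=1
t1.Δ0 s2=1 s0=0 s1=1 clk=1
t1.Δ1 s2=1 s0=0 s1=1 clk=0
t2.Δ0 s2=1 s0=0 s1=1 clk=0
t2.Δ1 s2=1 s0=0 s1=1 clk=1

yes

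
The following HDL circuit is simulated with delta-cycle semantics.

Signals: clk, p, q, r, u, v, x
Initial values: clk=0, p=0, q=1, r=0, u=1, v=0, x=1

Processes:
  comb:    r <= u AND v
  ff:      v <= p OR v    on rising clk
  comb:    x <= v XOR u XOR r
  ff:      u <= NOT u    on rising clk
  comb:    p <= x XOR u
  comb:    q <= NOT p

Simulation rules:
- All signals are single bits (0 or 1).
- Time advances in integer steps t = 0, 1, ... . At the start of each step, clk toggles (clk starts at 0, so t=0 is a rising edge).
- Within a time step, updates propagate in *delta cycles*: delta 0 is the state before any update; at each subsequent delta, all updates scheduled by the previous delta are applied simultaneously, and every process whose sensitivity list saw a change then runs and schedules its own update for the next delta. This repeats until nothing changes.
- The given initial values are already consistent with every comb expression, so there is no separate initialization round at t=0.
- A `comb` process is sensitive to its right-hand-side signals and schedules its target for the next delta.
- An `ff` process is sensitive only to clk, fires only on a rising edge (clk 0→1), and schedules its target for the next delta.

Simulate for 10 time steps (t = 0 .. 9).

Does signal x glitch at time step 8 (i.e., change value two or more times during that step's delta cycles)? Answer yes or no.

no

[bits: r,u,clk,v,x,p,q]
t=0: Δ0=0100101 Δ1=0110101 Δ2=0010101 Δ3=0010011 Δ4=0010000 Δ5=0010001 | 5Δ
t=1: Δ0=0010001 Δ1=0000001 | 1Δ
t=2: Δ0=0000001 Δ1=0010001 Δ2=0110001 Δ3=0110111 Δ4=0110100 Δ5=0110101 | 5Δ
t=3: Δ0=0110101 Δ1=0100101 | 1Δ
t=4: Δ0=0100101 Δ1=0110101 Δ2=0010101 Δ3=0010011 Δ4=0010000 Δ5=0010001 | 5Δ
t=5: Δ0=0010001 Δ1=0000001 | 1Δ
t=6: Δ0=0000001 Δ1=0010001 Δ2=0110001 Δ3=0110111 Δ4=0110100 Δ5=0110101 | 5Δ
t=7: Δ0=0110101 Δ1=0100101 | 1Δ
t=8: Δ0=0100101 Δ1=0110101 Δ2=0010101 Δ3=0010011 Δ4=0010000 Δ5=0010001 | 5Δ
t=9: Δ0=0010001 Δ1=0000001 | 1Δ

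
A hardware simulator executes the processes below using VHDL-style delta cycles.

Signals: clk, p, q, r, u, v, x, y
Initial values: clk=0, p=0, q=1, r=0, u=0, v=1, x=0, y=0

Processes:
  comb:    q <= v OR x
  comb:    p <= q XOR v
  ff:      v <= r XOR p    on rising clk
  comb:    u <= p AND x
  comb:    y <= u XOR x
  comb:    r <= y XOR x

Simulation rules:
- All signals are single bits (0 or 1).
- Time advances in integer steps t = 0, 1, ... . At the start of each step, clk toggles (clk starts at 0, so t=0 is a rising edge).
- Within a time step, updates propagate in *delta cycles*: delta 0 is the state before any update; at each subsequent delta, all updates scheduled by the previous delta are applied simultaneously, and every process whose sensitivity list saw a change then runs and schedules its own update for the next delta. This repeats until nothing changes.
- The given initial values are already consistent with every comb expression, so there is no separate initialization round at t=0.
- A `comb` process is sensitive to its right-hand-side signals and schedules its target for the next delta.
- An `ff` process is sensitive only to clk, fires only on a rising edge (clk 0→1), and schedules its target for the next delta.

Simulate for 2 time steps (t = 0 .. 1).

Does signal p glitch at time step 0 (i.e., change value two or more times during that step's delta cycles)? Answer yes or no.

t0.Δ0 clk=0 x=0 v=1 r=0 y=0 q=1 u=0 p=0
t0.Δ1 clk=1 x=0 v=1 r=0 y=0 q=1 u=0 p=0
t0.Δ2 clk=1 x=0 v=0 r=0 y=0 q=1 u=0 p=0
t0.Δ3 clk=1 x=0 v=0 r=0 y=0 q=0 u=0 p=1
t0.Δ4 clk=1 x=0 v=0 r=0 y=0 q=0 u=0 p=0
t1.Δ0 clk=1 x=0 v=0 r=0 y=0 q=0 u=0 p=0
t1.Δ1 clk=0 x=0 v=0 r=0 y=0 q=0 u=0 p=0

yes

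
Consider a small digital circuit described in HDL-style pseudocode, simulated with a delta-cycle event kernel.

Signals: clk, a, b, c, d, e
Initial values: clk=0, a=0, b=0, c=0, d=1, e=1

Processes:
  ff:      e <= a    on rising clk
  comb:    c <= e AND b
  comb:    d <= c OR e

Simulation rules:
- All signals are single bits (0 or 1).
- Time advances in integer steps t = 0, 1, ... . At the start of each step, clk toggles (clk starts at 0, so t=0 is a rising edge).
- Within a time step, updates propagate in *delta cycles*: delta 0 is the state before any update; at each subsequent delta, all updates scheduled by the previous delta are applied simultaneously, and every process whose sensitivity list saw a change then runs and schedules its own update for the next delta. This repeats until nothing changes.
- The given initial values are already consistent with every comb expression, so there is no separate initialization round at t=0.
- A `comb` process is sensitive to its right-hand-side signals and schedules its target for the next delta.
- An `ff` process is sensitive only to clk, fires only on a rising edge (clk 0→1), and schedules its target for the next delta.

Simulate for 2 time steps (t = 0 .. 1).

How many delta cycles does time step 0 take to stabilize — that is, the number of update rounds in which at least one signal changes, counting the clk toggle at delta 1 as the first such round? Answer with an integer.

3

[bits: e,a,d,clk,c,b]
t=0: Δ0=101000 Δ1=101100 Δ2=001100 Δ3=000100 | 3Δ
t=1: Δ0=000100 Δ1=000000 | 1Δ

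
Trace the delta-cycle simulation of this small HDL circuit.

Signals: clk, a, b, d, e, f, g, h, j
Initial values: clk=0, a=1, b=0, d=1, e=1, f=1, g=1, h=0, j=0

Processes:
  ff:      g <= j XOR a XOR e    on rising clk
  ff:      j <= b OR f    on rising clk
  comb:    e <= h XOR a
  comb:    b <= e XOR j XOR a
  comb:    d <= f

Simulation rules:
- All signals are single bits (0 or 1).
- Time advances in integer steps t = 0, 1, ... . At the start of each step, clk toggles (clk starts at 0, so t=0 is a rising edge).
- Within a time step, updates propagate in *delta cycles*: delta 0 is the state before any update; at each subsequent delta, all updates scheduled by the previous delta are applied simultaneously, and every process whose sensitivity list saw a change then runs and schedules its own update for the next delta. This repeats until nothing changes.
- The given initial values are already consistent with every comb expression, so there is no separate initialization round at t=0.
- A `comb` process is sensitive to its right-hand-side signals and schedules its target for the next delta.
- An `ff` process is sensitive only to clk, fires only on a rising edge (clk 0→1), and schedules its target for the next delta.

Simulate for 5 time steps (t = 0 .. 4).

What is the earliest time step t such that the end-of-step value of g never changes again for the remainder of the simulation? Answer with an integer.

2

[bits: e,g,f,a,b,j,clk,d,h]
t=0: Δ0=111100010 Δ1=111100110 Δ2=101101110 Δ3=101111110 | 3Δ
t=1: Δ0=101111110 Δ1=101111010 | 1Δ
t=2: Δ0=101111010 Δ1=101111110 Δ2=111111110 | 2Δ
t=3: Δ0=111111110 Δ1=111111010 | 1Δ
t=4: Δ0=111111010 Δ1=111111110 | 1Δ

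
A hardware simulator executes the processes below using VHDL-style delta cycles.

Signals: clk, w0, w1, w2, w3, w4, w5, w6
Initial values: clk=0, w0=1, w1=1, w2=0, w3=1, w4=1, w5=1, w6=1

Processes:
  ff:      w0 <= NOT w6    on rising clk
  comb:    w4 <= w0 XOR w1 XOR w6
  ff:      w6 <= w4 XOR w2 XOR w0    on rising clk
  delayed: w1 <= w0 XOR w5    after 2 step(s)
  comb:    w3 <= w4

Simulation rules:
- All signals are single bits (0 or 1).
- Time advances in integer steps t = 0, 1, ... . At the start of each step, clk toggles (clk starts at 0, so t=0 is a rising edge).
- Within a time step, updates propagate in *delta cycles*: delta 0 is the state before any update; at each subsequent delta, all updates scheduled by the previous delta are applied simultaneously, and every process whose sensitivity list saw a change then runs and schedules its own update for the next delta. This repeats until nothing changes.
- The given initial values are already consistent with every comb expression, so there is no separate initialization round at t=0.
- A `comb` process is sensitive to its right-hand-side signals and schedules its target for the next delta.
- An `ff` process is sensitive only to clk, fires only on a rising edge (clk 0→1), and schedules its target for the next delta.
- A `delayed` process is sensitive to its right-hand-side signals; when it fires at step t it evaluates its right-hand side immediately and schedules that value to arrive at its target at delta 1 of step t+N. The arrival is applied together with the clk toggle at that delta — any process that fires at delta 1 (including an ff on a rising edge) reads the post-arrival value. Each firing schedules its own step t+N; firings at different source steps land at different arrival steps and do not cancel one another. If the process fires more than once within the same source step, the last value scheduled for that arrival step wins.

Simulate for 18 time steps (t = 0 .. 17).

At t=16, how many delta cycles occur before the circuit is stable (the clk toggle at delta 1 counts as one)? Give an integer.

2

[bits: w1,clk,w4,w2,w6,w0,w3,w5]
t=0: Δ0=10101111 Δ1=11101111 Δ2=11100011 | 2Δ
t=1: Δ0=11100011 Δ1=10100011 | 1Δ
t=2: Δ0=10100011 Δ1=11100011 Δ2=11101111 | 2Δ
t=3: Δ0=11101111 Δ1=10101111 | 1Δ
t=4: Δ0=10101111 Δ1=01101111 Δ2=01000011 Δ3=01000001 | 3Δ
t=5: Δ0=01000001 Δ1=00000001 | 1Δ
t=6: Δ0=00000001 Δ1=11000001 Δ2=11100101 Δ3=11000111 Δ4=11000101 | 4Δ
t=7: Δ0=11000101 Δ1=10000101 | 1Δ
t=8: Δ0=10000101 Δ1=01000101 Δ2=01101101 Δ3=01001111 Δ4=01001101 | 4Δ
t=9: Δ0=01001101 Δ1=00001101 | 1Δ
t=10: Δ0=00001101 Δ1=01001101 Δ2=01001001 Δ3=01101001 Δ4=01101011 | 4Δ
t=11: Δ0=01101011 Δ1=00101011 | 1Δ
t=12: Δ0=00101011 Δ1=11101011 Δ2=11001011 Δ3=11001001 | 3Δ
t=13: Δ0=11001001 Δ1=10001001 | 1Δ
t=14: Δ0=10001001 Δ1=11001001 Δ2=11000001 Δ3=11100001 Δ4=11100011 | 4Δ
t=15: Δ0=11100011 Δ1=10100011 | 1Δ
t=16: Δ0=10100011 Δ1=11100011 Δ2=11101111 | 2Δ
t=17: Δ0=11101111 Δ1=10101111 | 1Δ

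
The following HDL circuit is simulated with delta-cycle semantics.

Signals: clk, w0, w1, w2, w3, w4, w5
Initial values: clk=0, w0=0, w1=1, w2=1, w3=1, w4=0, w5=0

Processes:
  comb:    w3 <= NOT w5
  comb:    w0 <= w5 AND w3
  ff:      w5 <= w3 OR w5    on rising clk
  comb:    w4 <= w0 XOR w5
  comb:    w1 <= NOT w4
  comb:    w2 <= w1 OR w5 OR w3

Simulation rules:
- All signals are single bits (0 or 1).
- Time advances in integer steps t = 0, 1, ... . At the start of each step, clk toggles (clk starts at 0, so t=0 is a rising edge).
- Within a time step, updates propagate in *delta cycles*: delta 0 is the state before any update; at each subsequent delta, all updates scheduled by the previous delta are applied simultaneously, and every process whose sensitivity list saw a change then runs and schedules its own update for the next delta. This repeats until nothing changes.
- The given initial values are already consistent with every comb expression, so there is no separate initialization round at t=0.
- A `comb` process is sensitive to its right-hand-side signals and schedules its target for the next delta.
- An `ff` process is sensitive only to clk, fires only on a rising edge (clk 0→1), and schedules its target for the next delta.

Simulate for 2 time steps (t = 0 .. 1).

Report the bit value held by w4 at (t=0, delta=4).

0

[bits: w2,w1,w3,clk,w4,w5,w0]
t=0: Δ0=1110000 Δ1=1111000 Δ2=1111010 Δ3=1101111 Δ4=1001010 Δ5=1101110 Δ6=1001110 | 6Δ
t=1: Δ0=1001110 Δ1=1000110 | 1Δ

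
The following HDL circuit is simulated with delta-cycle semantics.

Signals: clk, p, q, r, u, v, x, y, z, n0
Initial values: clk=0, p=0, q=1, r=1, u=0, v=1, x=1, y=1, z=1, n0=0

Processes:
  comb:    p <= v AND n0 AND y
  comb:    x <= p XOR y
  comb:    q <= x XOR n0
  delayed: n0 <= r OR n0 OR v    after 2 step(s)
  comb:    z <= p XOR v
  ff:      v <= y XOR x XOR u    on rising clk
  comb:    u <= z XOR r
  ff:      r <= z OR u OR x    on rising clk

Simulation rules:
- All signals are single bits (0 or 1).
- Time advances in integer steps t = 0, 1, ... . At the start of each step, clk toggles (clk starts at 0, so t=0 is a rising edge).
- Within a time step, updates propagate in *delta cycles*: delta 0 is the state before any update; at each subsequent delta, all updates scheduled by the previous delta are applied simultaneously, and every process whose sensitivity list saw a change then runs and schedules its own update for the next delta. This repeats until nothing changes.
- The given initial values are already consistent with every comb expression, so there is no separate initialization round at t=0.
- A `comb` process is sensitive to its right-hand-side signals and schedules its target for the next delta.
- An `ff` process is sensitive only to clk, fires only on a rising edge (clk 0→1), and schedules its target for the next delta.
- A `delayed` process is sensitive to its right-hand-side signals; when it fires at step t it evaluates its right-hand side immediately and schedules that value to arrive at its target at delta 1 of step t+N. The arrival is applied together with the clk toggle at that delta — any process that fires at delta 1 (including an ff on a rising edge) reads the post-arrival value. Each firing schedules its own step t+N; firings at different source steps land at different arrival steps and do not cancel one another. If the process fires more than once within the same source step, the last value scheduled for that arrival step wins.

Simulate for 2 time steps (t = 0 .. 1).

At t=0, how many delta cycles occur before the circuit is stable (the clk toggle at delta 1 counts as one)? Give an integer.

t=0 Δ0: q=1 r=1 clk=0 p=0 x=1 v=1 z=1 y=1 n0=0 u=0
  Δ1: clk:0→1
  Δ2: v:1→0
  Δ3: z:1→0
  Δ4: u:0→1
  (4Δ to stable)
t=1 Δ0: q=1 r=1 clk=1 p=0 x=1 v=0 z=0 y=1 n0=0 u=1
  Δ1: clk:1→0
  (1Δ to stable)

4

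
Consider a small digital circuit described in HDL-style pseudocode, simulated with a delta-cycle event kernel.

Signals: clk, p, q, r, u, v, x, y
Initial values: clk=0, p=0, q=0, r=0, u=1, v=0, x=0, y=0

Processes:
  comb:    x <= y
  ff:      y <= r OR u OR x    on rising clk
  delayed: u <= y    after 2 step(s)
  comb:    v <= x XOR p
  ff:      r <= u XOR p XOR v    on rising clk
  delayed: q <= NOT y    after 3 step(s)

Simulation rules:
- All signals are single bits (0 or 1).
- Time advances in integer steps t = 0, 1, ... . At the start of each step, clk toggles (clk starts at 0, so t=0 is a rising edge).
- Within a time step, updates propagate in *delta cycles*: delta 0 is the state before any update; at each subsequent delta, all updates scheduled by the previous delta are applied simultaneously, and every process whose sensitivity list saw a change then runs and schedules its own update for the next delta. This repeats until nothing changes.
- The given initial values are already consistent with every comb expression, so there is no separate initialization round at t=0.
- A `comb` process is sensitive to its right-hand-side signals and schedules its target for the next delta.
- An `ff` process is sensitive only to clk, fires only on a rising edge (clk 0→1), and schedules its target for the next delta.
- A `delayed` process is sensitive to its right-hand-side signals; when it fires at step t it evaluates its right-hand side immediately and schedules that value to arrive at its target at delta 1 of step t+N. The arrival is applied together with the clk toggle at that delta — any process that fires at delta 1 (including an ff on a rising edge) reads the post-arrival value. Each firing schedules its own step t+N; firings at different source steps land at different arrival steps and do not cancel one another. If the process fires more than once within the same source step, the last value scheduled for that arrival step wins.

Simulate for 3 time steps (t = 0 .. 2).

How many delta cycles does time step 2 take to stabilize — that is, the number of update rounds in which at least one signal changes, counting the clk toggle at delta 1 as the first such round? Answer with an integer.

[bits: u,x,q,r,p,clk,y,v]
t=0: Δ0=10000000 Δ1=10000100 Δ2=10010110 Δ3=11010110 Δ4=11010111 | 4Δ
t=1: Δ0=11010111 Δ1=11010011 | 1Δ
t=2: Δ0=11010011 Δ1=11010111 Δ2=11000111 | 2Δ

2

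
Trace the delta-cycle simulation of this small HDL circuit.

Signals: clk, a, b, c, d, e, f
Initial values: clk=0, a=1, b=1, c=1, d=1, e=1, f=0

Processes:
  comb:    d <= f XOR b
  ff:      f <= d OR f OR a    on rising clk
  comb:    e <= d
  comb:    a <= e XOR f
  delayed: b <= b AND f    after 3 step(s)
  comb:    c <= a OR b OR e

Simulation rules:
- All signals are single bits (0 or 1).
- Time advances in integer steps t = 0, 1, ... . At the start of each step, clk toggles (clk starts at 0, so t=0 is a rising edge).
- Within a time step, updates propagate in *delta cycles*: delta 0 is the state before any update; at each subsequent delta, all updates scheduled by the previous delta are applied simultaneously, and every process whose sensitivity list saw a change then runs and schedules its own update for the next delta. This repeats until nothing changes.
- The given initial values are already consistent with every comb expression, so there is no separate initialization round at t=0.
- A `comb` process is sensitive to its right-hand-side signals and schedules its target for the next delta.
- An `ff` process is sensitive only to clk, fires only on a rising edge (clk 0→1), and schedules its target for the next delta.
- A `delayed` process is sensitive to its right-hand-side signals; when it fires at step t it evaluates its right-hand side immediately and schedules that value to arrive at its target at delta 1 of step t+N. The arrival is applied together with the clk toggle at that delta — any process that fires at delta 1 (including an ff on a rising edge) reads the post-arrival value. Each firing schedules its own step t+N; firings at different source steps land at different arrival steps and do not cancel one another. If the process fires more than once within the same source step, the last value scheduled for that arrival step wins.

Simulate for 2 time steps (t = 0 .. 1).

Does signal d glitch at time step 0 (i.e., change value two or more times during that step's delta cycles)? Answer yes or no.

no

[bits: clk,c,e,f,d,a,b]
t=0: Δ0=0110111 Δ1=1110111 Δ2=1111111 Δ3=1111001 Δ4=1101001 Δ5=1101011 | 5Δ
t=1: Δ0=1101011 Δ1=0101011 | 1Δ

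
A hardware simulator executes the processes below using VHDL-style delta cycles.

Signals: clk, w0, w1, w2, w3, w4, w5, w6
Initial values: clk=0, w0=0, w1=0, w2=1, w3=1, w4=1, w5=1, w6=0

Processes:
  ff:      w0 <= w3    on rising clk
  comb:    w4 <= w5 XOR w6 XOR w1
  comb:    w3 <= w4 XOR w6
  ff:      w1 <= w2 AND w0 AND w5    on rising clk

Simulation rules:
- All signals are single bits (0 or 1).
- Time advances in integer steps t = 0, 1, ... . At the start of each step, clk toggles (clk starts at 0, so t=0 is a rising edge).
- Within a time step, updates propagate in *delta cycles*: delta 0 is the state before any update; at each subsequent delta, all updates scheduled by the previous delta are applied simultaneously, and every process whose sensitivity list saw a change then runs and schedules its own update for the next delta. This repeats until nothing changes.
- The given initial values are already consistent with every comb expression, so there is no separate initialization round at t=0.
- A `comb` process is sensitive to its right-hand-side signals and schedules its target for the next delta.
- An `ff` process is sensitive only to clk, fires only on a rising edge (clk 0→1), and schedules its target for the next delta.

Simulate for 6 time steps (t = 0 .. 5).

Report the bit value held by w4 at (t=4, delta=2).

[bits: w6,w0,clk,w4,w1,w2,w5,w3]
t=0: Δ0=00010111 Δ1=00110111 Δ2=01110111 | 2Δ
t=1: Δ0=01110111 Δ1=01010111 | 1Δ
t=2: Δ0=01010111 Δ1=01110111 Δ2=01111111 Δ3=01101111 Δ4=01101110 | 4Δ
t=3: Δ0=01101110 Δ1=01001110 | 1Δ
t=4: Δ0=01001110 Δ1=01101110 Δ2=00101110 | 2Δ
t=5: Δ0=00101110 Δ1=00001110 | 1Δ

0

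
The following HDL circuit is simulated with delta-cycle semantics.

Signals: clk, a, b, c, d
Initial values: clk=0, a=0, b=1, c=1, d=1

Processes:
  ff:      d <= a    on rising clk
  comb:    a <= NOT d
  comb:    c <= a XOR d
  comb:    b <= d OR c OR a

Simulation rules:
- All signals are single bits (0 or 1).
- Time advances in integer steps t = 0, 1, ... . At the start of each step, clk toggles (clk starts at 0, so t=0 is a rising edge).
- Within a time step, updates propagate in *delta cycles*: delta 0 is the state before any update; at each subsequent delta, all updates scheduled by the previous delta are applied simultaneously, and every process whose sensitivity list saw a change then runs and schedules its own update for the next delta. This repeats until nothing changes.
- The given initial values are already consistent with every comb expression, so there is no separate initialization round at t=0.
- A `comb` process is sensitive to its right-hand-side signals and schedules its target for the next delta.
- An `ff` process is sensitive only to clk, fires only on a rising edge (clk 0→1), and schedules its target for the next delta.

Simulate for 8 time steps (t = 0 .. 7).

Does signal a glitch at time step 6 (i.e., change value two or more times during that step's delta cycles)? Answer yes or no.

t0.Δ0 d=1 a=0 b=1 c=1 clk=0
t0.Δ1 d=1 a=0 b=1 c=1 clk=1
t0.Δ2 d=0 a=0 b=1 c=1 clk=1
t0.Δ3 d=0 a=1 b=1 c=0 clk=1
t0.Δ4 d=0 a=1 b=1 c=1 clk=1
t1.Δ0 d=0 a=1 b=1 c=1 clk=1
t1.Δ1 d=0 a=1 b=1 c=1 clk=0
t2.Δ0 d=0 a=1 b=1 c=1 clk=0
t2.Δ1 d=0 a=1 b=1 c=1 clk=1
t2.Δ2 d=1 a=1 b=1 c=1 clk=1
t2.Δ3 d=1 a=0 b=1 c=0 clk=1
t2.Δ4 d=1 a=0 b=1 c=1 clk=1
t3.Δ0 d=1 a=0 b=1 c=1 clk=1
t3.Δ1 d=1 a=0 b=1 c=1 clk=0
t4.Δ0 d=1 a=0 b=1 c=1 clk=0
t4.Δ1 d=1 a=0 b=1 c=1 clk=1
t4.Δ2 d=0 a=0 b=1 c=1 clk=1
t4.Δ3 d=0 a=1 b=1 c=0 clk=1
t4.Δ4 d=0 a=1 b=1 c=1 clk=1
t5.Δ0 d=0 a=1 b=1 c=1 clk=1
t5.Δ1 d=0 a=1 b=1 c=1 clk=0
t6.Δ0 d=0 a=1 b=1 c=1 clk=0
t6.Δ1 d=0 a=1 b=1 c=1 clk=1
t6.Δ2 d=1 a=1 b=1 c=1 clk=1
t6.Δ3 d=1 a=0 b=1 c=0 clk=1
t6.Δ4 d=1 a=0 b=1 c=1 clk=1
t7.Δ0 d=1 a=0 b=1 c=1 clk=1
t7.Δ1 d=1 a=0 b=1 c=1 clk=0

no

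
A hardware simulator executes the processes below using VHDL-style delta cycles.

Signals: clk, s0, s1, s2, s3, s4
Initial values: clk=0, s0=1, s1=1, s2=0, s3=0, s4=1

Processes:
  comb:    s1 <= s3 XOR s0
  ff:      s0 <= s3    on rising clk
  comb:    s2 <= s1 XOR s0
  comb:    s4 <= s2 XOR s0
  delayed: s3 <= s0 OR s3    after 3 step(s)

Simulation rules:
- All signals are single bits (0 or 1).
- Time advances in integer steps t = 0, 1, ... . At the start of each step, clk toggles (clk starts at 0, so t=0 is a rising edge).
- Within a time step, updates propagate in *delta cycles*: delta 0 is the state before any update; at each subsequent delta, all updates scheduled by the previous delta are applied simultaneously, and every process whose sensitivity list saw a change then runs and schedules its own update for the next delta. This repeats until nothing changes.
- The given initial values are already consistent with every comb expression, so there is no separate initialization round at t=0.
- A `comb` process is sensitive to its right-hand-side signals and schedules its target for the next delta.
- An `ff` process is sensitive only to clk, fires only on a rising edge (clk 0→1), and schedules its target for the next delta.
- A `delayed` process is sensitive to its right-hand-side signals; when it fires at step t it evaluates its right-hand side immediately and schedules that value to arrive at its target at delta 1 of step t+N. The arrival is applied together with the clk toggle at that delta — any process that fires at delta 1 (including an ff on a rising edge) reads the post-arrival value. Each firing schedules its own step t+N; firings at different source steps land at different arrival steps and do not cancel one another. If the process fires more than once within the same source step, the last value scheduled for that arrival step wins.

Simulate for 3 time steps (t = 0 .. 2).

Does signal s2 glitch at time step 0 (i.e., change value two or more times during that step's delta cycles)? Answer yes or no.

yes

[bits: s4,clk,s1,s3,s2,s0]
t=0: Δ0=101001 Δ1=111001 Δ2=111000 Δ3=010010 Δ4=110000 Δ5=010000 | 5Δ
t=1: Δ0=010000 Δ1=000000 | 1Δ
t=2: Δ0=000000 Δ1=010000 | 1Δ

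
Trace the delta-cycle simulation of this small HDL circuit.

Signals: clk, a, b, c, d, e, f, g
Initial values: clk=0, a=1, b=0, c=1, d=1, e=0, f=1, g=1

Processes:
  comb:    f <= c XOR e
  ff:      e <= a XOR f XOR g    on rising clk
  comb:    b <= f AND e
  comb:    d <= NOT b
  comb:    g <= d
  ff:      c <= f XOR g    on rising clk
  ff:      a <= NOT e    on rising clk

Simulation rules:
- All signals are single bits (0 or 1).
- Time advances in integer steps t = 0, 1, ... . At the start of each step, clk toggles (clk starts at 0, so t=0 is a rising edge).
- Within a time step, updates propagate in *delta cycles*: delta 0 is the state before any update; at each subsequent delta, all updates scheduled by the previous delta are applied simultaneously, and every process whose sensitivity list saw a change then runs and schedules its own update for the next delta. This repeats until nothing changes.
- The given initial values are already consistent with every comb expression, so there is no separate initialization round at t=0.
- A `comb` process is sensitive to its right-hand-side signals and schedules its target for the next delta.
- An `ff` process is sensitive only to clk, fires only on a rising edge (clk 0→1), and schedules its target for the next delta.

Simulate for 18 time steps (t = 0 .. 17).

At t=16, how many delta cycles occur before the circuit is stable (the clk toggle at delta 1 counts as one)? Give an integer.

t=0 Δ0: g=1 e=0 b=0 a=1 c=1 d=1 f=1 clk=0
  Δ1: clk:0→1
  Δ2: e:0→1, c:1→0
  Δ3: b:0→1
  Δ4: d:1→0
  Δ5: g:1→0
  (5Δ to stable)
t=1 Δ0: g=0 e=1 b=1 a=1 c=0 d=0 f=1 clk=1
  Δ1: clk:1→0
  (1Δ to stable)
t=2 Δ0: g=0 e=1 b=1 a=1 c=0 d=0 f=1 clk=0
  Δ1: clk:0→1
  Δ2: e:1→0, a:1→0, c:0→1
  Δ3: b:1→0
  Δ4: d:0→1
  Δ5: g:0→1
  (5Δ to stable)
t=3 Δ0: g=1 e=0 b=0 a=0 c=1 d=1 f=1 clk=1
  Δ1: clk:1→0
  (1Δ to stable)
t=4 Δ0: g=1 e=0 b=0 a=0 c=1 d=1 f=1 clk=0
  Δ1: clk:0→1
  Δ2: a:0→1, c:1→0
  Δ3: f:1→0
  (3Δ to stable)
t=5 Δ0: g=1 e=0 b=0 a=1 c=0 d=1 f=0 clk=1
  Δ1: clk:1→0
  (1Δ to stable)
t=6 Δ0: g=1 e=0 b=0 a=1 c=0 d=1 f=0 clk=0
  Δ1: clk:0→1
  Δ2: c:0→1
  Δ3: f:0→1
  (3Δ to stable)
t=7 Δ0: g=1 e=0 b=0 a=1 c=1 d=1 f=1 clk=1
  Δ1: clk:1→0
  (1Δ to stable)
t=8 Δ0: g=1 e=0 b=0 a=1 c=1 d=1 f=1 clk=0
  Δ1: clk:0→1
  Δ2: e:0→1, c:1→0
  Δ3: b:0→1
  Δ4: d:1→0
  Δ5: g:1→0
  (5Δ to stable)
t=9 Δ0: g=0 e=1 b=1 a=1 c=0 d=0 f=1 clk=1
  Δ1: clk:1→0
  (1Δ to stable)
t=10 Δ0: g=0 e=1 b=1 a=1 c=0 d=0 f=1 clk=0
  Δ1: clk:0→1
  Δ2: e:1→0, a:1→0, c:0→1
  Δ3: b:1→0
  Δ4: d:0→1
  Δ5: g:0→1
  (5Δ to stable)
t=11 Δ0: g=1 e=0 b=0 a=0 c=1 d=1 f=1 clk=1
  Δ1: clk:1→0
  (1Δ to stable)
t=12 Δ0: g=1 e=0 b=0 a=0 c=1 d=1 f=1 clk=0
  Δ1: clk:0→1
  Δ2: a:0→1, c:1→0
  Δ3: f:1→0
  (3Δ to stable)
t=13 Δ0: g=1 e=0 b=0 a=1 c=0 d=1 f=0 clk=1
  Δ1: clk:1→0
  (1Δ to stable)
t=14 Δ0: g=1 e=0 b=0 a=1 c=0 d=1 f=0 clk=0
  Δ1: clk:0→1
  Δ2: c:0→1
  Δ3: f:0→1
  (3Δ to stable)
t=15 Δ0: g=1 e=0 b=0 a=1 c=1 d=1 f=1 clk=1
  Δ1: clk:1→0
  (1Δ to stable)
t=16 Δ0: g=1 e=0 b=0 a=1 c=1 d=1 f=1 clk=0
  Δ1: clk:0→1
  Δ2: e:0→1, c:1→0
  Δ3: b:0→1
  Δ4: d:1→0
  Δ5: g:1→0
  (5Δ to stable)
t=17 Δ0: g=0 e=1 b=1 a=1 c=0 d=0 f=1 clk=1
  Δ1: clk:1→0
  (1Δ to stable)

5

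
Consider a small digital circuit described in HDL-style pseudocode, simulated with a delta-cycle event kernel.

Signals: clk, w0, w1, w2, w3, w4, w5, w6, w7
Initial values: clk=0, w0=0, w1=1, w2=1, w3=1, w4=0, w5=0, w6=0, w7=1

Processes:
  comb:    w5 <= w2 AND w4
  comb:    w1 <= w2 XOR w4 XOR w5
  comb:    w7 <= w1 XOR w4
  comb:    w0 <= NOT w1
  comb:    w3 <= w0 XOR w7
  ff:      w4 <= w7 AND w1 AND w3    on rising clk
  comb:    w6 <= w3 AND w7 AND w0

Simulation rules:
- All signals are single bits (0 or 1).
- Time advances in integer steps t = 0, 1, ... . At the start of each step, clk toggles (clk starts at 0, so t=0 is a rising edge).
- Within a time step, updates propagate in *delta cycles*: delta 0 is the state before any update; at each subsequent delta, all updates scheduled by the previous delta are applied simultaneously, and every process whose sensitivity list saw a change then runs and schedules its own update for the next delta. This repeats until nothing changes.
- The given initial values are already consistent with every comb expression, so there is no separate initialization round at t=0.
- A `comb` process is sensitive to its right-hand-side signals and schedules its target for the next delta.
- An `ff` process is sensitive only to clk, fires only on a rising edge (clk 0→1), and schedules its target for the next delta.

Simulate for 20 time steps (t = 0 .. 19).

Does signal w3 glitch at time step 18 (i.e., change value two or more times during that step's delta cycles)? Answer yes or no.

no

t0.Δ0 w5=0 w3=1 w7=1 w1=1 w0=0 w6=0 w4=0 clk=0 w2=1
t0.Δ1 w5=0 w3=1 w7=1 w1=1 w0=0 w6=0 w4=0 clk=1 w2=1
t0.Δ2 w5=0 w3=1 w7=1 w1=1 w0=0 w6=0 w4=1 clk=1 w2=1
t0.Δ3 w5=1 w3=1 w7=0 w1=0 w0=0 w6=0 w4=1 clk=1 w2=1
t0.Δ4 w5=1 w3=0 w7=1 w1=1 w0=1 w6=0 w4=1 clk=1 w2=1
t0.Δ5 w5=1 w3=0 w7=0 w1=1 w0=0 w6=0 w4=1 clk=1 w2=1
t1.Δ0 w5=1 w3=0 w7=0 w1=1 w0=0 w6=0 w4=1 clk=1 w2=1
t1.Δ1 w5=1 w3=0 w7=0 w1=1 w0=0 w6=0 w4=1 clk=0 w2=1
t2.Δ0 w5=1 w3=0 w7=0 w1=1 w0=0 w6=0 w4=1 clk=0 w2=1
t2.Δ1 w5=1 w3=0 w7=0 w1=1 w0=0 w6=0 w4=1 clk=1 w2=1
t2.Δ2 w5=1 w3=0 w7=0 w1=1 w0=0 w6=0 w4=0 clk=1 w2=1
t2.Δ3 w5=0 w3=0 w7=1 w1=0 w0=0 w6=0 w4=0 clk=1 w2=1
t2.Δ4 w5=0 w3=1 w7=0 w1=1 w0=1 w6=0 w4=0 clk=1 w2=1
t2.Δ5 w5=0 w3=1 w7=1 w1=1 w0=0 w6=0 w4=0 clk=1 w2=1
t3.Δ0 w5=0 w3=1 w7=1 w1=1 w0=0 w6=0 w4=0 clk=1 w2=1
t3.Δ1 w5=0 w3=1 w7=1 w1=1 w0=0 w6=0 w4=0 clk=0 w2=1
t4.Δ0 w5=0 w3=1 w7=1 w1=1 w0=0 w6=0 w4=0 clk=0 w2=1
t4.Δ1 w5=0 w3=1 w7=1 w1=1 w0=0 w6=0 w4=0 clk=1 w2=1
t4.Δ2 w5=0 w3=1 w7=1 w1=1 w0=0 w6=0 w4=1 clk=1 w2=1
t4.Δ3 w5=1 w3=1 w7=0 w1=0 w0=0 w6=0 w4=1 clk=1 w2=1
t4.Δ4 w5=1 w3=0 w7=1 w1=1 w0=1 w6=0 w4=1 clk=1 w2=1
t4.Δ5 w5=1 w3=0 w7=0 w1=1 w0=0 w6=0 w4=1 clk=1 w2=1
t5.Δ0 w5=1 w3=0 w7=0 w1=1 w0=0 w6=0 w4=1 clk=1 w2=1
t5.Δ1 w5=1 w3=0 w7=0 w1=1 w0=0 w6=0 w4=1 clk=0 w2=1
t6.Δ0 w5=1 w3=0 w7=0 w1=1 w0=0 w6=0 w4=1 clk=0 w2=1
t6.Δ1 w5=1 w3=0 w7=0 w1=1 w0=0 w6=0 w4=1 clk=1 w2=1
t6.Δ2 w5=1 w3=0 w7=0 w1=1 w0=0 w6=0 w4=0 clk=1 w2=1
t6.Δ3 w5=0 w3=0 w7=1 w1=0 w0=0 w6=0 w4=0 clk=1 w2=1
t6.Δ4 w5=0 w3=1 w7=0 w1=1 w0=1 w6=0 w4=0 clk=1 w2=1
t6.Δ5 w5=0 w3=1 w7=1 w1=1 w0=0 w6=0 w4=0 clk=1 w2=1
t7.Δ0 w5=0 w3=1 w7=1 w1=1 w0=0 w6=0 w4=0 clk=1 w2=1
t7.Δ1 w5=0 w3=1 w7=1 w1=1 w0=0 w6=0 w4=0 clk=0 w2=1
t8.Δ0 w5=0 w3=1 w7=1 w1=1 w0=0 w6=0 w4=0 clk=0 w2=1
t8.Δ1 w5=0 w3=1 w7=1 w1=1 w0=0 w6=0 w4=0 clk=1 w2=1
t8.Δ2 w5=0 w3=1 w7=1 w1=1 w0=0 w6=0 w4=1 clk=1 w2=1
t8.Δ3 w5=1 w3=1 w7=0 w1=0 w0=0 w6=0 w4=1 clk=1 w2=1
t8.Δ4 w5=1 w3=0 w7=1 w1=1 w0=1 w6=0 w4=1 clk=1 w2=1
t8.Δ5 w5=1 w3=0 w7=0 w1=1 w0=0 w6=0 w4=1 clk=1 w2=1
t9.Δ0 w5=1 w3=0 w7=0 w1=1 w0=0 w6=0 w4=1 clk=1 w2=1
t9.Δ1 w5=1 w3=0 w7=0 w1=1 w0=0 w6=0 w4=1 clk=0 w2=1
t10.Δ0 w5=1 w3=0 w7=0 w1=1 w0=0 w6=0 w4=1 clk=0 w2=1
t10.Δ1 w5=1 w3=0 w7=0 w1=1 w0=0 w6=0 w4=1 clk=1 w2=1
t10.Δ2 w5=1 w3=0 w7=0 w1=1 w0=0 w6=0 w4=0 clk=1 w2=1
t10.Δ3 w5=0 w3=0 w7=1 w1=0 w0=0 w6=0 w4=0 clk=1 w2=1
t10.Δ4 w5=0 w3=1 w7=0 w1=1 w0=1 w6=0 w4=0 clk=1 w2=1
t10.Δ5 w5=0 w3=1 w7=1 w1=1 w0=0 w6=0 w4=0 clk=1 w2=1
t11.Δ0 w5=0 w3=1 w7=1 w1=1 w0=0 w6=0 w4=0 clk=1 w2=1
t11.Δ1 w5=0 w3=1 w7=1 w1=1 w0=0 w6=0 w4=0 clk=0 w2=1
t12.Δ0 w5=0 w3=1 w7=1 w1=1 w0=0 w6=0 w4=0 clk=0 w2=1
t12.Δ1 w5=0 w3=1 w7=1 w1=1 w0=0 w6=0 w4=0 clk=1 w2=1
t12.Δ2 w5=0 w3=1 w7=1 w1=1 w0=0 w6=0 w4=1 clk=1 w2=1
t12.Δ3 w5=1 w3=1 w7=0 w1=0 w0=0 w6=0 w4=1 clk=1 w2=1
t12.Δ4 w5=1 w3=0 w7=1 w1=1 w0=1 w6=0 w4=1 clk=1 w2=1
t12.Δ5 w5=1 w3=0 w7=0 w1=1 w0=0 w6=0 w4=1 clk=1 w2=1
t13.Δ0 w5=1 w3=0 w7=0 w1=1 w0=0 w6=0 w4=1 clk=1 w2=1
t13.Δ1 w5=1 w3=0 w7=0 w1=1 w0=0 w6=0 w4=1 clk=0 w2=1
t14.Δ0 w5=1 w3=0 w7=0 w1=1 w0=0 w6=0 w4=1 clk=0 w2=1
t14.Δ1 w5=1 w3=0 w7=0 w1=1 w0=0 w6=0 w4=1 clk=1 w2=1
t14.Δ2 w5=1 w3=0 w7=0 w1=1 w0=0 w6=0 w4=0 clk=1 w2=1
t14.Δ3 w5=0 w3=0 w7=1 w1=0 w0=0 w6=0 w4=0 clk=1 w2=1
t14.Δ4 w5=0 w3=1 w7=0 w1=1 w0=1 w6=0 w4=0 clk=1 w2=1
t14.Δ5 w5=0 w3=1 w7=1 w1=1 w0=0 w6=0 w4=0 clk=1 w2=1
t15.Δ0 w5=0 w3=1 w7=1 w1=1 w0=0 w6=0 w4=0 clk=1 w2=1
t15.Δ1 w5=0 w3=1 w7=1 w1=1 w0=0 w6=0 w4=0 clk=0 w2=1
t16.Δ0 w5=0 w3=1 w7=1 w1=1 w0=0 w6=0 w4=0 clk=0 w2=1
t16.Δ1 w5=0 w3=1 w7=1 w1=1 w0=0 w6=0 w4=0 clk=1 w2=1
t16.Δ2 w5=0 w3=1 w7=1 w1=1 w0=0 w6=0 w4=1 clk=1 w2=1
t16.Δ3 w5=1 w3=1 w7=0 w1=0 w0=0 w6=0 w4=1 clk=1 w2=1
t16.Δ4 w5=1 w3=0 w7=1 w1=1 w0=1 w6=0 w4=1 clk=1 w2=1
t16.Δ5 w5=1 w3=0 w7=0 w1=1 w0=0 w6=0 w4=1 clk=1 w2=1
t17.Δ0 w5=1 w3=0 w7=0 w1=1 w0=0 w6=0 w4=1 clk=1 w2=1
t17.Δ1 w5=1 w3=0 w7=0 w1=1 w0=0 w6=0 w4=1 clk=0 w2=1
t18.Δ0 w5=1 w3=0 w7=0 w1=1 w0=0 w6=0 w4=1 clk=0 w2=1
t18.Δ1 w5=1 w3=0 w7=0 w1=1 w0=0 w6=0 w4=1 clk=1 w2=1
t18.Δ2 w5=1 w3=0 w7=0 w1=1 w0=0 w6=0 w4=0 clk=1 w2=1
t18.Δ3 w5=0 w3=0 w7=1 w1=0 w0=0 w6=0 w4=0 clk=1 w2=1
t18.Δ4 w5=0 w3=1 w7=0 w1=1 w0=1 w6=0 w4=0 clk=1 w2=1
t18.Δ5 w5=0 w3=1 w7=1 w1=1 w0=0 w6=0 w4=0 clk=1 w2=1
t19.Δ0 w5=0 w3=1 w7=1 w1=1 w0=0 w6=0 w4=0 clk=1 w2=1
t19.Δ1 w5=0 w3=1 w7=1 w1=1 w0=0 w6=0 w4=0 clk=0 w2=1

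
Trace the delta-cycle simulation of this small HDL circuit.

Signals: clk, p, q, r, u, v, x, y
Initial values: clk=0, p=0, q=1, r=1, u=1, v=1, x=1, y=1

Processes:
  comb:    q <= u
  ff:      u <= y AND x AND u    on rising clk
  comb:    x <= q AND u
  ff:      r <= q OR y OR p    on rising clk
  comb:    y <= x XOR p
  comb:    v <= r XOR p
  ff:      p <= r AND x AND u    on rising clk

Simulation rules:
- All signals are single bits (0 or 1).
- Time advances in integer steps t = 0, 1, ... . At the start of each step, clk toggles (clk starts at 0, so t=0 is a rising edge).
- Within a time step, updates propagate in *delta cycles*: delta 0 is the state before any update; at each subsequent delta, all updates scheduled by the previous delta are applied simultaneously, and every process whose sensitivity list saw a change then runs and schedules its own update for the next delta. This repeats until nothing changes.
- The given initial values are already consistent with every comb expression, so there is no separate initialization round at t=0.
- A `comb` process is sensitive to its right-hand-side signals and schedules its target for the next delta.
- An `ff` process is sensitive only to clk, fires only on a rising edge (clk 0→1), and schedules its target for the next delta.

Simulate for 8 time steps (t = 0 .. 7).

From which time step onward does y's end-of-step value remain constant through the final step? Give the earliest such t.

[bits: u,p,clk,v,q,y,r,x]
t=0: Δ0=10011111 Δ1=10111111 Δ2=11111111 Δ3=11101011 | 3Δ
t=1: Δ0=11101011 Δ1=11001011 | 1Δ
t=2: Δ0=11001011 Δ1=11101011 Δ2=01101011 Δ3=01100010 Δ4=01100110 | 4Δ
t=3: Δ0=01100110 Δ1=01000110 | 1Δ
t=4: Δ0=01000110 Δ1=01100110 Δ2=00100110 Δ3=00110010 | 3Δ
t=5: Δ0=00110010 Δ1=00010010 | 1Δ
t=6: Δ0=00010010 Δ1=00110010 Δ2=00110000 Δ3=00100000 | 3Δ
t=7: Δ0=00100000 Δ1=00000000 | 1Δ

4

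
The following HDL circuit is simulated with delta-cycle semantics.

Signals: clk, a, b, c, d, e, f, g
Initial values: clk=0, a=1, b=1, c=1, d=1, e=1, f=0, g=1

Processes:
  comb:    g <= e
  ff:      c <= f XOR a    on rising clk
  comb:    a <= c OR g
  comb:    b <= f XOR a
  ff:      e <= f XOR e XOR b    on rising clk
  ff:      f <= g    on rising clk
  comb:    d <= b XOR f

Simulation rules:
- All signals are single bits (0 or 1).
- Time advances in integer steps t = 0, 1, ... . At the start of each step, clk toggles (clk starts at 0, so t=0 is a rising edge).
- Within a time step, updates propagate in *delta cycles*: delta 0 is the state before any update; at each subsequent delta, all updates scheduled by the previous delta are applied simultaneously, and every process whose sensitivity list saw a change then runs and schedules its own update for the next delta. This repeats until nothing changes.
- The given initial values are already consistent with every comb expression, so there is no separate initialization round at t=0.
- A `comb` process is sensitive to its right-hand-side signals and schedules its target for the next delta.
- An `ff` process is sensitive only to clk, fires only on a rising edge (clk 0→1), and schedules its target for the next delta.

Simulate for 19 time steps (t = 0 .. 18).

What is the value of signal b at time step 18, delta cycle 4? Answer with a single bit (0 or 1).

[bits: e,f,a,b,c,clk,d,g]
t=0: Δ0=10111011 Δ1=10111111 Δ2=01111111 Δ3=01101100 Δ4=01101110 | 4Δ
t=1: Δ0=01101110 Δ1=01101010 | 1Δ
t=2: Δ0=01101010 Δ1=01101110 Δ2=10100110 Δ3=10010101 Δ4=10100111 Δ5=10110101 Δ6=10110111 | 6Δ
t=3: Δ0=10110111 Δ1=10110011 | 1Δ
t=4: Δ0=10110011 Δ1=10110111 Δ2=01111111 Δ3=01101100 Δ4=01101110 | 4Δ
t=5: Δ0=01101110 Δ1=01101010 | 1Δ
t=6: Δ0=01101010 Δ1=01101110 Δ2=10100110 Δ3=10010101 Δ4=10100111 Δ5=10110101 Δ6=10110111 | 6Δ
t=7: Δ0=10110111 Δ1=10110011 | 1Δ
t=8: Δ0=10110011 Δ1=10110111 Δ2=01111111 Δ3=01101100 Δ4=01101110 | 4Δ
t=9: Δ0=01101110 Δ1=01101010 | 1Δ
t=10: Δ0=01101010 Δ1=01101110 Δ2=10100110 Δ3=10010101 Δ4=10100111 Δ5=10110101 Δ6=10110111 | 6Δ
t=11: Δ0=10110111 Δ1=10110011 | 1Δ
t=12: Δ0=10110011 Δ1=10110111 Δ2=01111111 Δ3=01101100 Δ4=01101110 | 4Δ
t=13: Δ0=01101110 Δ1=01101010 | 1Δ
t=14: Δ0=01101010 Δ1=01101110 Δ2=10100110 Δ3=10010101 Δ4=10100111 Δ5=10110101 Δ6=10110111 | 6Δ
t=15: Δ0=10110111 Δ1=10110011 | 1Δ
t=16: Δ0=10110011 Δ1=10110111 Δ2=01111111 Δ3=01101100 Δ4=01101110 | 4Δ
t=17: Δ0=01101110 Δ1=01101010 | 1Δ
t=18: Δ0=01101010 Δ1=01101110 Δ2=10100110 Δ3=10010101 Δ4=10100111 Δ5=10110101 Δ6=10110111 | 6Δ

0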